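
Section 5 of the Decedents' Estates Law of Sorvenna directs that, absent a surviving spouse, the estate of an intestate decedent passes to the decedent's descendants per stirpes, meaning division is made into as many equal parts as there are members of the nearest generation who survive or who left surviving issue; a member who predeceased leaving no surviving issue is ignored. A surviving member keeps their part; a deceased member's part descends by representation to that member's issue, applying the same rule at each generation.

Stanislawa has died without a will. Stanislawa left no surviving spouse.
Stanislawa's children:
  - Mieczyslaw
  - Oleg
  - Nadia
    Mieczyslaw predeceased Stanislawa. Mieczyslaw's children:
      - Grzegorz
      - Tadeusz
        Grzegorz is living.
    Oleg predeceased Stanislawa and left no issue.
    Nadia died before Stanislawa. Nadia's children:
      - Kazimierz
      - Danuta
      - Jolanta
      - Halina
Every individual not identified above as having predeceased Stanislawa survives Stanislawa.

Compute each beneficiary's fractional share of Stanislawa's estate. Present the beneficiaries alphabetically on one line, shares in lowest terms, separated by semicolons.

There is no surviving spouse, so the entire estate passes to Stanislawa's descendants per stirpes.
Oleg left no surviving issue, so that branch lapses and is disregarded.
The estate is divided into 2 equal shares of 1/2 among Mieczyslaw, Nadia.
Mieczyslaw predeceased; the 1/2 allotted to Mieczyslaw's branch passes to Mieczyslaw's issue by representation.
The 1/2 is divided into 2 equal shares of 1/4 among Grzegorz, Tadeusz.
Grzegorz is living and takes 1/4.
Tadeusz is living and takes 1/4.
Nadia predeceased; the 1/2 allotted to Nadia's branch passes to Nadia's issue by representation.
The 1/2 is divided into 4 equal shares of 1/8 among Kazimierz, Danuta, Jolanta, Halina.
Kazimierz is living and takes 1/8.
Danuta is living and takes 1/8.
Jolanta is living and takes 1/8.
Halina is living and takes 1/8.

Danuta 1/8; Grzegorz 1/4; Halina 1/8; Jolanta 1/8; Kazimierz 1/8; Tadeusz 1/4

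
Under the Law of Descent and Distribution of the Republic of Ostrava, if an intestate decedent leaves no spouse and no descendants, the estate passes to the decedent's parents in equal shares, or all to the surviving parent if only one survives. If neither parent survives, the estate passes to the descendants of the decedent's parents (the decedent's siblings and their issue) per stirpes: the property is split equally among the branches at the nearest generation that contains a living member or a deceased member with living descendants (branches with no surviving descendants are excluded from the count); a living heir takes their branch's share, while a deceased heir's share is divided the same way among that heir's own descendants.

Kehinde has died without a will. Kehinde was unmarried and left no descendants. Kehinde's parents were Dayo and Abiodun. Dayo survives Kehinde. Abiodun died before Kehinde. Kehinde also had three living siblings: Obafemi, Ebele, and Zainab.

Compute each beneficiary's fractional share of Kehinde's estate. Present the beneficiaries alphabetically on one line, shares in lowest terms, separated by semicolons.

Only one parent, Dayo, survives, so Dayo takes the entire estate. The siblings take nothing because a surviving parent has priority.

Dayo 1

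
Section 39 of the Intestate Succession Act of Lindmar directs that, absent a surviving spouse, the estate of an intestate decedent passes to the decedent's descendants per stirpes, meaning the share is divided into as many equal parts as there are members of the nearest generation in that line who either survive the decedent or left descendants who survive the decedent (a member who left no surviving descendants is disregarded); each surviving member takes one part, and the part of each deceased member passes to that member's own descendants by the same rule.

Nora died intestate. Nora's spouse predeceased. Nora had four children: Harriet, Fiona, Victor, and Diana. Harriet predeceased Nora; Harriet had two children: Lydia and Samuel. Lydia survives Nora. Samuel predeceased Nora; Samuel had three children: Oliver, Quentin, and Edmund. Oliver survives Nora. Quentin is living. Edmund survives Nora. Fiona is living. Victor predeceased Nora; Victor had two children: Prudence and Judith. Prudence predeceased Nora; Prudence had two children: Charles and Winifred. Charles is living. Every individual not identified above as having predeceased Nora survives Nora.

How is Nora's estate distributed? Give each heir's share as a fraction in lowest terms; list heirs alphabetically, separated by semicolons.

Charles 1/16; Diana 1/4; Edmund 1/24; Fiona 1/4; Judith 1/8; Lydia 1/8; Oliver 1/24; Quentin 1/24; Winifred 1/16

There is no surviving spouse, so the entire estate passes to Nora's descendants per stirpes.
The estate is divided into 4 equal shares of 1/4 among Harriet, Fiona, Victor, Diana.
Harriet predeceased; the 1/4 allotted to Harriet's branch passes to Harriet's issue by representation.
The 1/4 is divided into 2 equal shares of 1/8 among Lydia, Samuel.
Lydia is living and takes 1/8.
Samuel predeceased; the 1/8 allotted to Samuel's branch passes to Samuel's issue by representation.
The 1/8 is divided into 3 equal shares of 1/24 among Oliver, Quentin, Edmund.
Oliver is living and takes 1/24.
Quentin is living and takes 1/24.
Edmund is living and takes 1/24.
Fiona is living and takes 1/4.
Victor predeceased; the 1/4 allotted to Victor's branch passes to Victor's issue by representation.
The 1/4 is divided into 2 equal shares of 1/8 among Prudence, Judith.
Prudence predeceased; the 1/8 allotted to Prudence's branch passes to Prudence's issue by representation.
The 1/8 is divided into 2 equal shares of 1/16 among Charles, Winifred.
Charles is living and takes 1/16.
Winifred is living and takes 1/16.
Judith is living and takes 1/8.
Diana is living and takes 1/4.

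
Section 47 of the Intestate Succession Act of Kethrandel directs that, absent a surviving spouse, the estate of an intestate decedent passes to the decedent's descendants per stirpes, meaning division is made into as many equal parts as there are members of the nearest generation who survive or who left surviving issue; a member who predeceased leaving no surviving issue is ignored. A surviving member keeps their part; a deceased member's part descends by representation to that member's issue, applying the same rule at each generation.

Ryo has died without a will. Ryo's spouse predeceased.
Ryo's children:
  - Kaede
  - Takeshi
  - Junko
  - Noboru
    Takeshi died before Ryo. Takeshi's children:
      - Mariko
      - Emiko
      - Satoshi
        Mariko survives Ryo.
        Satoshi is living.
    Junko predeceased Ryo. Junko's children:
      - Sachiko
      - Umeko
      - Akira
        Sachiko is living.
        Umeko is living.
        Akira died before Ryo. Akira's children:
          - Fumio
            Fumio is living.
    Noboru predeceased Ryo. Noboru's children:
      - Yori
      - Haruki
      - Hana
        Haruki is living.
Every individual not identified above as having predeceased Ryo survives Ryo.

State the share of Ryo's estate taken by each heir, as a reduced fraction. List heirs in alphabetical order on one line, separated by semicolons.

Emiko 1/12; Fumio 1/12; Hana 1/12; Haruki 1/12; Kaede 1/4; Mariko 1/12; Sachiko 1/12; Satoshi 1/12; Umeko 1/12; Yori 1/12

There is no surviving spouse, so the entire estate passes to Ryo's descendants per stirpes.
The estate is divided into 4 equal shares of 1/4 among Kaede, Takeshi, Junko, Noboru.
Kaede is living and takes 1/4.
Takeshi predeceased; the 1/4 allotted to Takeshi's branch passes to Takeshi's issue by representation.
The 1/4 is divided into 3 equal shares of 1/12 among Mariko, Emiko, Satoshi.
Mariko is living and takes 1/12.
Emiko is living and takes 1/12.
Satoshi is living and takes 1/12.
Junko predeceased; the 1/4 allotted to Junko's branch passes to Junko's issue by representation.
The 1/4 is divided into 3 equal shares of 1/12 among Sachiko, Umeko, Akira.
Sachiko is living and takes 1/12.
Umeko is living and takes 1/12.
Akira predeceased; the 1/12 allotted to Akira's branch passes to Akira's issue by representation.
Fumio is the sole taker at this level and receives the full 1/12.
Noboru predeceased; the 1/4 allotted to Noboru's branch passes to Noboru's issue by representation.
The 1/4 is divided into 3 equal shares of 1/12 among Yori, Haruki, Hana.
Yori is living and takes 1/12.
Haruki is living and takes 1/12.
Hana is living and takes 1/12.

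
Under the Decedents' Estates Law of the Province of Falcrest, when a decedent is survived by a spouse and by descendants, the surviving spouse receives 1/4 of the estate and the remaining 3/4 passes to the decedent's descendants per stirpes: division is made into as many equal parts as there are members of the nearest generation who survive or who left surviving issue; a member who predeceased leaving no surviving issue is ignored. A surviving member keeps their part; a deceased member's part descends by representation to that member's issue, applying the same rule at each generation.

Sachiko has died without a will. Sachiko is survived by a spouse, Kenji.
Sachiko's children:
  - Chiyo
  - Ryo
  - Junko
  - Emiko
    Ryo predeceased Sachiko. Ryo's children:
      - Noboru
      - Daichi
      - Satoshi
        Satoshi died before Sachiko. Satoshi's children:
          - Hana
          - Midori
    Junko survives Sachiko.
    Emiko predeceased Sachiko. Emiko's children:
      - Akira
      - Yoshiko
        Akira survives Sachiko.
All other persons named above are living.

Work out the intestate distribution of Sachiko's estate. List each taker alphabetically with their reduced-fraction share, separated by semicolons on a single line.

Akira 3/32; Chiyo 3/16; Daichi 1/16; Hana 1/32; Junko 3/16; Kenji 1/4; Midori 1/32; Noboru 1/16; Yoshiko 3/32

Kenji, as surviving spouse, takes 1/4.
The remaining 3/4 passes to Sachiko's descendants per stirpes.
The 3/4 is divided into 4 equal shares of 3/16 among Chiyo, Ryo, Junko, Emiko.
Chiyo is living and takes 3/16.
Ryo predeceased; the 3/16 allotted to Ryo's branch passes to Ryo's issue by representation.
The 3/16 is divided into 3 equal shares of 1/16 among Noboru, Daichi, Satoshi.
Noboru is living and takes 1/16.
Daichi is living and takes 1/16.
Satoshi predeceased; the 1/16 allotted to Satoshi's branch passes to Satoshi's issue by representation.
The 1/16 is divided into 2 equal shares of 1/32 among Hana, Midori.
Hana is living and takes 1/32.
Midori is living and takes 1/32.
Junko is living and takes 3/16.
Emiko predeceased; the 3/16 allotted to Emiko's branch passes to Emiko's issue by representation.
The 3/16 is divided into 2 equal shares of 3/32 among Akira, Yoshiko.
Akira is living and takes 3/32.
Yoshiko is living and takes 3/32.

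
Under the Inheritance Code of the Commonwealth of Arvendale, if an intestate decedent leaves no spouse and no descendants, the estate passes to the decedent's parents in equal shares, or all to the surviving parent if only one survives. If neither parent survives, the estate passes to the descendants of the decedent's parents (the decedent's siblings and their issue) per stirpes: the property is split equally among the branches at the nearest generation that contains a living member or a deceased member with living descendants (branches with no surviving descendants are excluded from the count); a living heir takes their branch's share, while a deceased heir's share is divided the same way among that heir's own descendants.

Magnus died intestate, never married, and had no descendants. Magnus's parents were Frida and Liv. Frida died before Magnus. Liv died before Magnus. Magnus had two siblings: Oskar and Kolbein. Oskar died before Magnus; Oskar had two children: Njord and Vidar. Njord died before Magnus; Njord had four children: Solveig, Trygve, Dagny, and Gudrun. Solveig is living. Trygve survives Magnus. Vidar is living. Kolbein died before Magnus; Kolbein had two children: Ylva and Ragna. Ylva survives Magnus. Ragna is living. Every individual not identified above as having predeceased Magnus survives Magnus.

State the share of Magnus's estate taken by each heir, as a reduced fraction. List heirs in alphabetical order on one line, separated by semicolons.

Neither parent survives and there are no descendants, so the estate passes to Magnus's siblings and their issue per stirpes.
The estate is divided into 2 equal shares of 1/2 among Oskar, Kolbein.
Oskar predeceased; the 1/2 allotted to Oskar's branch passes to Oskar's issue by representation.
The 1/2 is divided into 2 equal shares of 1/4 among Njord, Vidar.
Njord predeceased; the 1/4 allotted to Njord's branch passes to Njord's issue by representation.
The 1/4 is divided into 4 equal shares of 1/16 among Solveig, Trygve, Dagny, Gudrun.
Solveig is living and takes 1/16.
Trygve is living and takes 1/16.
Dagny is living and takes 1/16.
Gudrun is living and takes 1/16.
Vidar is living and takes 1/4.
Kolbein predeceased; the 1/2 allotted to Kolbein's branch passes to Kolbein's issue by representation.
The 1/2 is divided into 2 equal shares of 1/4 among Ylva, Ragna.
Ylva is living and takes 1/4.
Ragna is living and takes 1/4.

Dagny 1/16; Gudrun 1/16; Ragna 1/4; Solveig 1/16; Trygve 1/16; Vidar 1/4; Ylva 1/4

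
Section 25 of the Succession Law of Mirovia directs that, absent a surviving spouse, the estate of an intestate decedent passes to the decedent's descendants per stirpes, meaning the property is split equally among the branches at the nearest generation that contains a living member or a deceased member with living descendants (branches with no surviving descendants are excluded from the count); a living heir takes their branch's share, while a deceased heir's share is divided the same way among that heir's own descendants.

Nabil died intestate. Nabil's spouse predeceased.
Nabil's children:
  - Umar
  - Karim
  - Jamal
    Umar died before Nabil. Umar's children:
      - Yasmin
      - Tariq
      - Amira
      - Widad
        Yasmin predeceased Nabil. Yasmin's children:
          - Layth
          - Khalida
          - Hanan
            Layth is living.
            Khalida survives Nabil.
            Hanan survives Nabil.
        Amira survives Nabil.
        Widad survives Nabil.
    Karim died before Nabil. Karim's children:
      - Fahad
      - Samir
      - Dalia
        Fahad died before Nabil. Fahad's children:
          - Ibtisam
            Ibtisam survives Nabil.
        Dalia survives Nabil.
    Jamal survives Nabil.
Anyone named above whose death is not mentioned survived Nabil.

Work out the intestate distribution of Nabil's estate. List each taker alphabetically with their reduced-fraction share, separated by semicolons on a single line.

There is no surviving spouse, so the entire estate passes to Nabil's descendants per stirpes.
The estate is divided into 3 equal shares of 1/3 among Umar, Karim, Jamal.
Umar predeceased; the 1/3 allotted to Umar's branch passes to Umar's issue by representation.
The 1/3 is divided into 4 equal shares of 1/12 among Yasmin, Tariq, Amira, Widad.
Yasmin predeceased; the 1/12 allotted to Yasmin's branch passes to Yasmin's issue by representation.
The 1/12 is divided into 3 equal shares of 1/36 among Layth, Khalida, Hanan.
Layth is living and takes 1/36.
Khalida is living and takes 1/36.
Hanan is living and takes 1/36.
Tariq is living and takes 1/12.
Amira is living and takes 1/12.
Widad is living and takes 1/12.
Karim predeceased; the 1/3 allotted to Karim's branch passes to Karim's issue by representation.
The 1/3 is divided into 3 equal shares of 1/9 among Fahad, Samir, Dalia.
Fahad predeceased; the 1/9 allotted to Fahad's branch passes to Fahad's issue by representation.
Ibtisam is the sole taker at this level and receives the full 1/9.
Samir is living and takes 1/9.
Dalia is living and takes 1/9.
Jamal is living and takes 1/3.

Amira 1/12; Dalia 1/9; Hanan 1/36; Ibtisam 1/9; Jamal 1/3; Khalida 1/36; Layth 1/36; Samir 1/9; Tariq 1/12; Widad 1/12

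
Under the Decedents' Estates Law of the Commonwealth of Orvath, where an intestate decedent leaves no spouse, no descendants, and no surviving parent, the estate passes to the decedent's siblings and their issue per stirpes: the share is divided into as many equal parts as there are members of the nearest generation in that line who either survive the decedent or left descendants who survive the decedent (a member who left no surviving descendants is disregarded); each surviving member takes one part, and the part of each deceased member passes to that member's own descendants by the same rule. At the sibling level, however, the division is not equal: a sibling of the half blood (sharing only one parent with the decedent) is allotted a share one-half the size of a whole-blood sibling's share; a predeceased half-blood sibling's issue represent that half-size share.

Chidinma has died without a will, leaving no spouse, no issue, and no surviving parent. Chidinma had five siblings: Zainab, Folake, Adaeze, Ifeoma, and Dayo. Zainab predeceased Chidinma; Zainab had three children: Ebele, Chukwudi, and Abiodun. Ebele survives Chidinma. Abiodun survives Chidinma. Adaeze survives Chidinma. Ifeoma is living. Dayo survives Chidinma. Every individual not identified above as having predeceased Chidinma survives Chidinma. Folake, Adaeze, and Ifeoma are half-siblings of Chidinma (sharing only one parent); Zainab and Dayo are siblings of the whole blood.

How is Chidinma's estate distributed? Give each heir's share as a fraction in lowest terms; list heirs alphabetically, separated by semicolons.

Abiodun 2/21; Adaeze 1/7; Chukwudi 2/21; Dayo 2/7; Ebele 2/21; Folake 1/7; Ifeoma 1/7

No spouse, descendants, or parent survives, so the estate passes to Chidinma's siblings per stirpes.
Half-blood siblings count for one-half the weight of whole-blood siblings at the initial division.
Dividing 1 in proportion to weights (total weight 7/2): Zainab (weight 1) → 2/7; Folake (weight 1/2) → 1/7; Adaeze (weight 1/2) → 1/7; Ifeoma (weight 1/2) → 1/7; Dayo (weight 1) → 2/7.
Zainab predeceased; the 2/7 allotted to Zainab's branch passes to Zainab's issue by representation.
The 2/7 is divided into 3 equal shares of 2/21 among Ebele, Chukwudi, Abiodun.
Ebele is living and takes 2/21.
Chukwudi is living and takes 2/21.
Abiodun is living and takes 2/21.
Folake is living and takes 1/7.
Adaeze is living and takes 1/7.
Ifeoma is living and takes 1/7.
Dayo is living and takes 2/7.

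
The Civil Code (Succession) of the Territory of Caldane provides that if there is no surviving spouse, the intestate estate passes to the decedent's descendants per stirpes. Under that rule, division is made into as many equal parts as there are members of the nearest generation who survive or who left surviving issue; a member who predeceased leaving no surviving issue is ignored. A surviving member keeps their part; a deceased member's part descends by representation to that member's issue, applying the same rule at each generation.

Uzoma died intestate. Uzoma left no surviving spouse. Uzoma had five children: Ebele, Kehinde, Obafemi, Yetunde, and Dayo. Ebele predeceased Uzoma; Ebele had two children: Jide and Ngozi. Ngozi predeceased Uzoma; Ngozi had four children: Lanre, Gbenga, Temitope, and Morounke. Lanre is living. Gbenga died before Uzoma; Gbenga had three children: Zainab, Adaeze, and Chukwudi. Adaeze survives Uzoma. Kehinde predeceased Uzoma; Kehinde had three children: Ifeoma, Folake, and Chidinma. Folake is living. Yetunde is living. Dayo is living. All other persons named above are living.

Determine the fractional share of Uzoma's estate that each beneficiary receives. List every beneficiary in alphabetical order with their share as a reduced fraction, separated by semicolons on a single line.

There is no surviving spouse, so the entire estate passes to Uzoma's descendants per stirpes.
The estate is divided into 5 equal shares of 1/5 among Ebele, Kehinde, Obafemi, Yetunde, Dayo.
Ebele predeceased; the 1/5 allotted to Ebele's branch passes to Ebele's issue by representation.
The 1/5 is divided into 2 equal shares of 1/10 among Jide, Ngozi.
Jide is living and takes 1/10.
Ngozi predeceased; the 1/10 allotted to Ngozi's branch passes to Ngozi's issue by representation.
The 1/10 is divided into 4 equal shares of 1/40 among Lanre, Gbenga, Temitope, Morounke.
Lanre is living and takes 1/40.
Gbenga predeceased; the 1/40 allotted to Gbenga's branch passes to Gbenga's issue by representation.
The 1/40 is divided into 3 equal shares of 1/120 among Zainab, Adaeze, Chukwudi.
Zainab is living and takes 1/120.
Adaeze is living and takes 1/120.
Chukwudi is living and takes 1/120.
Temitope is living and takes 1/40.
Morounke is living and takes 1/40.
Kehinde predeceased; the 1/5 allotted to Kehinde's branch passes to Kehinde's issue by representation.
The 1/5 is divided into 3 equal shares of 1/15 among Ifeoma, Folake, Chidinma.
Ifeoma is living and takes 1/15.
Folake is living and takes 1/15.
Chidinma is living and takes 1/15.
Obafemi is living and takes 1/5.
Yetunde is living and takes 1/5.
Dayo is living and takes 1/5.

Adaeze 1/120; Chidinma 1/15; Chukwudi 1/120; Dayo 1/5; Folake 1/15; Ifeoma 1/15; Jide 1/10; Lanre 1/40; Morounke 1/40; Obafemi 1/5; Temitope 1/40; Yetunde 1/5; Zainab 1/120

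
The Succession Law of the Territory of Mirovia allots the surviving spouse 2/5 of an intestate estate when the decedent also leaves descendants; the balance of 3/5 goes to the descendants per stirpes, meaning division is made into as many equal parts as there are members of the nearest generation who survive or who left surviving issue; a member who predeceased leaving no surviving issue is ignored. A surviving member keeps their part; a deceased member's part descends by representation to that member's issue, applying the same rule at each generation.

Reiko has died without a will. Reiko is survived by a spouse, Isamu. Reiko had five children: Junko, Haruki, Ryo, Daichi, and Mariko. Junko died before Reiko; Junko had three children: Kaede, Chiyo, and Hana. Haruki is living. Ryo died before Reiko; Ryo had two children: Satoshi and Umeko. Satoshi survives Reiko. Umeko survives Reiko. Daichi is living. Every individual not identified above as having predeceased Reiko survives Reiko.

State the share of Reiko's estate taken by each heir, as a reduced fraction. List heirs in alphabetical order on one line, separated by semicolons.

Isamu, as surviving spouse, takes 2/5.
The remaining 3/5 passes to Reiko's descendants per stirpes.
The 3/5 is divided into 5 equal shares of 3/25 among Junko, Haruki, Ryo, Daichi, Mariko.
Junko predeceased; the 3/25 allotted to Junko's branch passes to Junko's issue by representation.
The 3/25 is divided into 3 equal shares of 1/25 among Kaede, Chiyo, Hana.
Kaede is living and takes 1/25.
Chiyo is living and takes 1/25.
Hana is living and takes 1/25.
Haruki is living and takes 3/25.
Ryo predeceased; the 3/25 allotted to Ryo's branch passes to Ryo's issue by representation.
The 3/25 is divided into 2 equal shares of 3/50 among Satoshi, Umeko.
Satoshi is living and takes 3/50.
Umeko is living and takes 3/50.
Daichi is living and takes 3/25.
Mariko is living and takes 3/25.

Chiyo 1/25; Daichi 3/25; Hana 1/25; Haruki 3/25; Isamu 2/5; Kaede 1/25; Mariko 3/25; Satoshi 3/50; Umeko 3/50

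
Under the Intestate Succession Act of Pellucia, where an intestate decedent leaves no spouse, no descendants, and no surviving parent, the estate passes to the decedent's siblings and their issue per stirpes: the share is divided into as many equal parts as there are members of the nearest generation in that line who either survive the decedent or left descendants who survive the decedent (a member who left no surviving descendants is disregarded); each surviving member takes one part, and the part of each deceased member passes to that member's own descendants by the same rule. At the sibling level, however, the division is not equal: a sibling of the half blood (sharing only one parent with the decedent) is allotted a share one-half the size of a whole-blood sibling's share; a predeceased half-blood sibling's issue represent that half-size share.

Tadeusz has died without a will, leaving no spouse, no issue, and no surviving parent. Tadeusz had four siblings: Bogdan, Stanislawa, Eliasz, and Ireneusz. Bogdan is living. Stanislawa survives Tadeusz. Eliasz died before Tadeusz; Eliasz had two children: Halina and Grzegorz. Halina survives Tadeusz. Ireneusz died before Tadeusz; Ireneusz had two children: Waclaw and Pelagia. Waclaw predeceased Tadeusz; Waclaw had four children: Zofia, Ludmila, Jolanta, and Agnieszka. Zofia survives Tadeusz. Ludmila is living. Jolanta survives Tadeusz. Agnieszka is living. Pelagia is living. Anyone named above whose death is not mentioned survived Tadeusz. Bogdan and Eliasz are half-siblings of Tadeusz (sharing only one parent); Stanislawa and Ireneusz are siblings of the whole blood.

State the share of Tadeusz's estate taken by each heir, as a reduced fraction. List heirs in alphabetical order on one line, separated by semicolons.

No spouse, descendants, or parent survives, so the estate passes to Tadeusz's siblings per stirpes.
Half-blood siblings count for one-half the weight of whole-blood siblings at the initial division.
Dividing 1 in proportion to weights (total weight 3): Bogdan (weight 1/2) → 1/6; Stanislawa (weight 1) → 1/3; Eliasz (weight 1/2) → 1/6; Ireneusz (weight 1) → 1/3.
Bogdan is living and takes 1/6.
Stanislawa is living and takes 1/3.
Eliasz predeceased; the 1/6 allotted to Eliasz's branch passes to Eliasz's issue by representation.
The 1/6 is divided into 2 equal shares of 1/12 among Halina, Grzegorz.
Halina is living and takes 1/12.
Grzegorz is living and takes 1/12.
Ireneusz predeceased; the 1/3 allotted to Ireneusz's branch passes to Ireneusz's issue by representation.
The 1/3 is divided into 2 equal shares of 1/6 among Waclaw, Pelagia.
Waclaw predeceased; the 1/6 allotted to Waclaw's branch passes to Waclaw's issue by representation.
The 1/6 is divided into 4 equal shares of 1/24 among Zofia, Ludmila, Jolanta, Agnieszka.
Zofia is living and takes 1/24.
Ludmila is living and takes 1/24.
Jolanta is living and takes 1/24.
Agnieszka is living and takes 1/24.
Pelagia is living and takes 1/6.

Agnieszka 1/24; Bogdan 1/6; Grzegorz 1/12; Halina 1/12; Jolanta 1/24; Ludmila 1/24; Pelagia 1/6; Stanislawa 1/3; Zofia 1/24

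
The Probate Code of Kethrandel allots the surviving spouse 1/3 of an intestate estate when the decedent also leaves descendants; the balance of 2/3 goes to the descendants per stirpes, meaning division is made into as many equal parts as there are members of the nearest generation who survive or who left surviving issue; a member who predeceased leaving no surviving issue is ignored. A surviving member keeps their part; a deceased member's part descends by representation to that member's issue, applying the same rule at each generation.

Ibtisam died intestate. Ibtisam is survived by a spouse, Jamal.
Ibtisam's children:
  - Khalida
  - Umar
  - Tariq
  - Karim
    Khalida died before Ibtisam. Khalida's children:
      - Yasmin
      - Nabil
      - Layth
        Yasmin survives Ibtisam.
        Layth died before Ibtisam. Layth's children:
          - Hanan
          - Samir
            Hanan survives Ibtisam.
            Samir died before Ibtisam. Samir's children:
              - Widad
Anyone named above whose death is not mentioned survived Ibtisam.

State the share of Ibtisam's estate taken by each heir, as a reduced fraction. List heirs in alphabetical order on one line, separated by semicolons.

Jamal, as surviving spouse, takes 1/3.
The remaining 2/3 passes to Ibtisam's descendants per stirpes.
The 2/3 is divided into 4 equal shares of 1/6 among Khalida, Umar, Tariq, Karim.
Khalida predeceased; the 1/6 allotted to Khalida's branch passes to Khalida's issue by representation.
The 1/6 is divided into 3 equal shares of 1/18 among Yasmin, Nabil, Layth.
Yasmin is living and takes 1/18.
Nabil is living and takes 1/18.
Layth predeceased; the 1/18 allotted to Layth's branch passes to Layth's issue by representation.
The 1/18 is divided into 2 equal shares of 1/36 among Hanan, Samir.
Hanan is living and takes 1/36.
Samir predeceased; the 1/36 allotted to Samir's branch passes to Samir's issue by representation.
Widad is the sole taker at this level and receives the full 1/36.
Umar is living and takes 1/6.
Tariq is living and takes 1/6.
Karim is living and takes 1/6.

Hanan 1/36; Jamal 1/3; Karim 1/6; Nabil 1/18; Tariq 1/6; Umar 1/6; Widad 1/36; Yasmin 1/18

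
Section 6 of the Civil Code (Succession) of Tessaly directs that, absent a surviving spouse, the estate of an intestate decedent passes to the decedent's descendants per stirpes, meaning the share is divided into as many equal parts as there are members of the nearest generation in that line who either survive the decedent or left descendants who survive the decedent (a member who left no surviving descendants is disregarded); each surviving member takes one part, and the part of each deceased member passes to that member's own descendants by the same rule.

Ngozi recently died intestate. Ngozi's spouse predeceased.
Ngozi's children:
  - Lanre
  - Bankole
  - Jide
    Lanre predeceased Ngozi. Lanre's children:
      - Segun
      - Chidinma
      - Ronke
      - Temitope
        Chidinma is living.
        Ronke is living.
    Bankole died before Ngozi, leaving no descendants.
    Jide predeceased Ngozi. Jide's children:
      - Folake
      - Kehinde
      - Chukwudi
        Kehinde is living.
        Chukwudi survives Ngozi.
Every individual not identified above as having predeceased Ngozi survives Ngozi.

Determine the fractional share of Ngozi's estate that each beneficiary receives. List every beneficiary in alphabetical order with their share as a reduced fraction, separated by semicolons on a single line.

Chidinma 1/8; Chukwudi 1/6; Folake 1/6; Kehinde 1/6; Ronke 1/8; Segun 1/8; Temitope 1/8

There is no surviving spouse, so the entire estate passes to Ngozi's descendants per stirpes.
Bankole left no surviving issue, so that branch lapses and is disregarded.
The estate is divided into 2 equal shares of 1/2 among Lanre, Jide.
Lanre predeceased; the 1/2 allotted to Lanre's branch passes to Lanre's issue by representation.
The 1/2 is divided into 4 equal shares of 1/8 among Segun, Chidinma, Ronke, Temitope.
Segun is living and takes 1/8.
Chidinma is living and takes 1/8.
Ronke is living and takes 1/8.
Temitope is living and takes 1/8.
Jide predeceased; the 1/2 allotted to Jide's branch passes to Jide's issue by representation.
The 1/2 is divided into 3 equal shares of 1/6 among Folake, Kehinde, Chukwudi.
Folake is living and takes 1/6.
Kehinde is living and takes 1/6.
Chukwudi is living and takes 1/6.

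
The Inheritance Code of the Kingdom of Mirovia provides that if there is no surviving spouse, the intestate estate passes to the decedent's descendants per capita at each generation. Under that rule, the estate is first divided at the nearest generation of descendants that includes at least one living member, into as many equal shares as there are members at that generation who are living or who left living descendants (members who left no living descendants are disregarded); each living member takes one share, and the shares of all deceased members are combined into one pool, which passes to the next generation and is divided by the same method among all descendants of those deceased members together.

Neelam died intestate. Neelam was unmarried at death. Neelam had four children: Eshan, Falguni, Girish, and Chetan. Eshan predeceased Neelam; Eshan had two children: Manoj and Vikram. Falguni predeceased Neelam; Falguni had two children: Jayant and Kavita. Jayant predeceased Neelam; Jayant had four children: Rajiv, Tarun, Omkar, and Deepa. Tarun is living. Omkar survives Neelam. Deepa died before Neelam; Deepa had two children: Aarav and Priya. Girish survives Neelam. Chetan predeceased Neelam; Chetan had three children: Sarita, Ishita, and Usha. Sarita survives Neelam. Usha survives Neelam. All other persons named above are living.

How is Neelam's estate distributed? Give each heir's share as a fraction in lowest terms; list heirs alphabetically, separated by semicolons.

There is no surviving spouse, so the entire estate passes to Neelam's descendants per capita at each generation.
At generation 1 (Eshan, Falguni, Girish, Chetan) there are 4 shares of (1)/4 = 1/4 each.
Living: Girish — each takes 1/4.
Deceased: Eshan, Falguni, and Chetan. Their combined 3/4 is pooled and carried to generation 2.
At generation 2 (Manoj, Vikram, Jayant, Kavita, Sarita, Ishita, Usha) there are 7 shares of (3/4)/7 = 3/28 each.
Living: Manoj, Vikram, Kavita, Sarita, Ishita, and Usha — each takes 3/28.
Deceased: Jayant. That 3/28 share is carried to generation 3.
At generation 3 (Rajiv, Tarun, Omkar, Deepa) there are 4 shares of (3/28)/4 = 3/112 each.
Living: Rajiv, Tarun, and Omkar — each takes 3/112.
Deceased: Deepa. That 3/112 share is carried to generation 4.
At generation 4 (Aarav, Priya) there are 2 shares of (3/112)/2 = 3/224 each.
Living: Aarav and Priya — each takes 3/224.

Aarav 3/224; Girish 1/4; Ishita 3/28; Kavita 3/28; Manoj 3/28; Omkar 3/112; Priya 3/224; Rajiv 3/112; Sarita 3/28; Tarun 3/112; Usha 3/28; Vikram 3/28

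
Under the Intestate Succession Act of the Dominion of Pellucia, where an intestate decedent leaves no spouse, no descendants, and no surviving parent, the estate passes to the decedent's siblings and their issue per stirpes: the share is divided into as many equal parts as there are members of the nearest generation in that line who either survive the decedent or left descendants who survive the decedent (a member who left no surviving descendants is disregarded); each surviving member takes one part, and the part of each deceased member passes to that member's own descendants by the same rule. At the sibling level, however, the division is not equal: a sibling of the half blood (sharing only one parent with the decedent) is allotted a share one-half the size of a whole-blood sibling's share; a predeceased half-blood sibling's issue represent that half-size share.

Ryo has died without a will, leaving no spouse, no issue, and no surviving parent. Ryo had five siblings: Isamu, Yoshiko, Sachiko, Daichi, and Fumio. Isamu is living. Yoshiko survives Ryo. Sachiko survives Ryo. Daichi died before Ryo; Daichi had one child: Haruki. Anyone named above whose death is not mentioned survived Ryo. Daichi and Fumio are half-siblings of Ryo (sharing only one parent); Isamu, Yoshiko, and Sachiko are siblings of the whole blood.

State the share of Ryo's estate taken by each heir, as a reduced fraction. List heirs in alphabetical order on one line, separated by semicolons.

No spouse, descendants, or parent survives, so the estate passes to Ryo's siblings per stirpes.
Half-blood siblings count for one-half the weight of whole-blood siblings at the initial division.
Dividing 1 in proportion to weights (total weight 4): Isamu (weight 1) → 1/4; Yoshiko (weight 1) → 1/4; Sachiko (weight 1) → 1/4; Daichi (weight 1/2) → 1/8; Fumio (weight 1/2) → 1/8.
Isamu is living and takes 1/4.
Yoshiko is living and takes 1/4.
Sachiko is living and takes 1/4.
Daichi predeceased; the 1/8 allotted to Daichi's branch passes to Daichi's issue by representation.
Haruki is the sole taker at this level and receives the full 1/8.
Fumio is living and takes 1/8.

Fumio 1/8; Haruki 1/8; Isamu 1/4; Sachiko 1/4; Yoshiko 1/4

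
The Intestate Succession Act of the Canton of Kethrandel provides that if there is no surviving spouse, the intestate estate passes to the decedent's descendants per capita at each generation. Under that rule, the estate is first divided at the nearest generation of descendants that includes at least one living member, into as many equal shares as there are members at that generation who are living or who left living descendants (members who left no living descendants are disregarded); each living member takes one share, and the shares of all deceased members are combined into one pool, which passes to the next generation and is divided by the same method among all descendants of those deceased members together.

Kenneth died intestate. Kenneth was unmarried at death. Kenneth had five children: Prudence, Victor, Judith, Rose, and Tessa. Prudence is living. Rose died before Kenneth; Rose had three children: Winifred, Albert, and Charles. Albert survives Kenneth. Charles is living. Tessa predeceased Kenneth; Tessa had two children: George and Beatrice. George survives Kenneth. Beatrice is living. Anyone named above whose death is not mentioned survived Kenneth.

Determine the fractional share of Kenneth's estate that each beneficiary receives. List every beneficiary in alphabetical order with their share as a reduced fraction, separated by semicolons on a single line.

There is no surviving spouse, so the entire estate passes to Kenneth's descendants per capita at each generation.
At generation 1 (Prudence, Victor, Judith, Rose, Tessa) there are 5 shares of (1)/5 = 1/5 each.
Living: Prudence, Victor, and Judith — each takes 1/5.
Deceased: Rose and Tessa. Their combined 2/5 is pooled and carried to generation 2.
At generation 2 (Winifred, Albert, Charles, George, Beatrice) there are 5 shares of (2/5)/5 = 2/25 each.
Living: Winifred, Albert, Charles, George, and Beatrice — each takes 2/25.

Albert 2/25; Beatrice 2/25; Charles 2/25; George 2/25; Judith 1/5; Prudence 1/5; Victor 1/5; Winifred 2/25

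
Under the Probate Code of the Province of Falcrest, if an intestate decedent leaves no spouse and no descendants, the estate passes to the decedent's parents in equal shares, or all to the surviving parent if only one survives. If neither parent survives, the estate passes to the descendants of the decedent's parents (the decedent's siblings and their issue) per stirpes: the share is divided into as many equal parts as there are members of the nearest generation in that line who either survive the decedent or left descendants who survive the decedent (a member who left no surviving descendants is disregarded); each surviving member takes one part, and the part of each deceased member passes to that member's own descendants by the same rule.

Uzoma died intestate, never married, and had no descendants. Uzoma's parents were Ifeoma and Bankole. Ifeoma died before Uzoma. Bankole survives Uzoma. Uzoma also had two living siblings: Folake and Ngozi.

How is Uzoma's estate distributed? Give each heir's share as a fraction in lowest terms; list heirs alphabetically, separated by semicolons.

Only one parent, Bankole, survives, so Bankole takes the entire estate. The siblings take nothing because a surviving parent has priority.

Bankole 1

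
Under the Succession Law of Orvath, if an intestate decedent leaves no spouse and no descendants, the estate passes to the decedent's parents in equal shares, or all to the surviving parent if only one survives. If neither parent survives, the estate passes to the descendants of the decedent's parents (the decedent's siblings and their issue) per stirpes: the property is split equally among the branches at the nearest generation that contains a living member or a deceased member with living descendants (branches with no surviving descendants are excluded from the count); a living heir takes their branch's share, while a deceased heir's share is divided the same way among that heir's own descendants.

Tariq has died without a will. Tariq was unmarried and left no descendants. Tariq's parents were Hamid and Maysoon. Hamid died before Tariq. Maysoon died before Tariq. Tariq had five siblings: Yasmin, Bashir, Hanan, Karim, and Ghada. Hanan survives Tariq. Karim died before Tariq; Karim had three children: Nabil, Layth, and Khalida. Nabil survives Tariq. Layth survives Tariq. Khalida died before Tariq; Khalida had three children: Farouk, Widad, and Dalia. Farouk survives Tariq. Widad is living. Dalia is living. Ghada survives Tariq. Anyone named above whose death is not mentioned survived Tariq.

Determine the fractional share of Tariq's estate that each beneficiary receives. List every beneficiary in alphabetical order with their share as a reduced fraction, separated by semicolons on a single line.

Neither parent survives and there are no descendants, so the estate passes to Tariq's siblings and their issue per stirpes.
The estate is divided into 5 equal shares of 1/5 among Yasmin, Bashir, Hanan, Karim, Ghada.
Yasmin is living and takes 1/5.
Bashir is living and takes 1/5.
Hanan is living and takes 1/5.
Karim predeceased; the 1/5 allotted to Karim's branch passes to Karim's issue by representation.
The 1/5 is divided into 3 equal shares of 1/15 among Nabil, Layth, Khalida.
Nabil is living and takes 1/15.
Layth is living and takes 1/15.
Khalida predeceased; the 1/15 allotted to Khalida's branch passes to Khalida's issue by representation.
The 1/15 is divided into 3 equal shares of 1/45 among Farouk, Widad, Dalia.
Farouk is living and takes 1/45.
Widad is living and takes 1/45.
Dalia is living and takes 1/45.
Ghada is living and takes 1/5.

Bashir 1/5; Dalia 1/45; Farouk 1/45; Ghada 1/5; Hanan 1/5; Layth 1/15; Nabil 1/15; Widad 1/45; Yasmin 1/5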